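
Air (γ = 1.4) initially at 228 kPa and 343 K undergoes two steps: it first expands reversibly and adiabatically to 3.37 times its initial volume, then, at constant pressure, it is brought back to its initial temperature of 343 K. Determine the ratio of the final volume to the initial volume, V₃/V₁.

V₃/V₁ ≈ 5.48

Adiabatic step: V₂/V₁ = 3.37; T₂ = T₁·(1/3.37)^(0.4) = 211 K.
Isobaric step: V₃/V₂ = T₃/T₂ = 343/211.
V₃/V₁ = (V₂/V₁)(V₃/V₂) = 3.37 × (343/211) = 5.479.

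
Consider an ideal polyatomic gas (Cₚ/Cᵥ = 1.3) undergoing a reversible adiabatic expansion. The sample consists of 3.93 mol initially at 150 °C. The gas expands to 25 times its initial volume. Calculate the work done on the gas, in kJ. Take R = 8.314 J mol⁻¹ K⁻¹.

W ≈ -28.5 kJ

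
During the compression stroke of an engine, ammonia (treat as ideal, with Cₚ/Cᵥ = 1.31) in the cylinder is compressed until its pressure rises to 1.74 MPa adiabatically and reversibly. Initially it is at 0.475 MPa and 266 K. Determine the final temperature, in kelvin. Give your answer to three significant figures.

T₂ ≈ 362 K

Adiabatic: T₂/T₁ = (P₂/P₁)^((γ−1)/γ).
T₂ = 266 × (1.74/0.475)^(0.237) = 361.7 K.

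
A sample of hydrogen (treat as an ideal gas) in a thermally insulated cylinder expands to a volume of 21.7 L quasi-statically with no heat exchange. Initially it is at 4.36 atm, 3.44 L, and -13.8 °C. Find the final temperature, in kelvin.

Adiabatic: T₁V₁^(γ−1) = T₂V₂^(γ−1) ⇒ T₂ = T₁ (V₁/V₂)^(γ−1).
γ = 7/5 for a diatomic ideal gas.
T₁ = -13.8 °C = 259.3 K.
T₂ = 259.3 × (3.44/21.7)^(2/5) = 124.1 K.

T₂ ≈ 124 K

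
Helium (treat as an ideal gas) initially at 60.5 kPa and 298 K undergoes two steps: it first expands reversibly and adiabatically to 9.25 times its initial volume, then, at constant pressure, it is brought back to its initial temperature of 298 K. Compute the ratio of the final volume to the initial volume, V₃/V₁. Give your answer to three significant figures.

V₃/V₁ ≈ 40.8

For a monatomic ideal gas γ = 5/3.
Adiabatic step: V₂/V₁ = 9.25; T₂ = T₁·(1/9.25)^(2/3) = 67.63 K.
Isobaric step: V₃/V₂ = T₃/T₂ = 298/67.63.
V₃/V₁ = (V₂/V₁)(V₃/V₂) = 9.25 × (298/67.63) = 40.76.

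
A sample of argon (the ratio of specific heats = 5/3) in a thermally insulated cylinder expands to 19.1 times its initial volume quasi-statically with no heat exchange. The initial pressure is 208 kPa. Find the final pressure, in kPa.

Adiabatic: P₁V₁^γ = P₂V₂^γ ⇒ P₂ = P₁ (V₁/V₂)^γ.
P₂ = 208 × (1/19.1)^(5/3) = 1.524 kPa.

P₂ ≈ 1.52 kPa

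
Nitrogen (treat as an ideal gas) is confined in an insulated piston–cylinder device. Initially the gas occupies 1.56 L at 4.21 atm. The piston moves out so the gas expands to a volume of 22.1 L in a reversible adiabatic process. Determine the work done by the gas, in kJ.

W ≈ 1.09 kJ

γ = 7/5 for a diatomic ideal gas.
P₂ = P₁(V₁/V₂)^γ = 4.21×(1.56/22.1)^(7/5) = 0.1029 atm.
For a reversible adiabat, W_by_gas = (P₁V₁ − P₂V₂)/(γ−1).
W_by = (426600×0.00156 − 10430×0.0221) / (2/5) = 1087 J.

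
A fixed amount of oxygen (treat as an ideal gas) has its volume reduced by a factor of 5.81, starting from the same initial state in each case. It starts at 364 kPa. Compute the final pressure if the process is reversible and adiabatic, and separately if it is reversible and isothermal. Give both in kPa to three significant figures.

adiabatic: 4280 kPa; isothermal: 2110 kPa

For a diatomic ideal gas γ = 7/5.
Isothermal: P₂ = P₁(V₁/V₂) = 364×5.81 = 2115 kPa.
Adiabatic: P₂ = P₁(V₁/V₂)^γ = 364×5.81^(7/5) = 4275 kPa.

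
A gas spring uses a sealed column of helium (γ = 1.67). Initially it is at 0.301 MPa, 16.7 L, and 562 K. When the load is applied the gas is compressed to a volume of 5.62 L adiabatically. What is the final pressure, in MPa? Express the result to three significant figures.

Since PV^γ is constant along a reversible adiabat, P₂ = P₁ (V₁/V₂)^γ.
P₂ = 0.301 × (16.7/5.62)^(1.67) = 1.855 MPa.

P₂ ≈ 1.86 MPa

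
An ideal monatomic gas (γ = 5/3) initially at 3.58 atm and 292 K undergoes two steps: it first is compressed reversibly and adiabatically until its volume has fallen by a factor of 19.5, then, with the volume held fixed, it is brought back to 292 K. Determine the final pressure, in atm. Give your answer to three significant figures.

P₃ ≈ 69.8 atm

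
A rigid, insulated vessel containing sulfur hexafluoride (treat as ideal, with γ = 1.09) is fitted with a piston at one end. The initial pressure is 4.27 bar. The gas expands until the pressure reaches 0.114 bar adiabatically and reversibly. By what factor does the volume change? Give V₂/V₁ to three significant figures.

V₂/V₁ ≈ 27.8

From PV^γ = const, V₂/V₁ = (P₁/P₂)^(1/γ).
V₂/V₁ = (4.27/0.114)^(0.917) = 27.77.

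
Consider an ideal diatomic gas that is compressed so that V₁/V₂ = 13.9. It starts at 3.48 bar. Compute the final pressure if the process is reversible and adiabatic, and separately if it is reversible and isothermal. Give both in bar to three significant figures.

For a diatomic ideal gas γ = 7/5.
Isothermal: P₂ = P₁(V₁/V₂) = 3.48×13.9 = 48.37 bar.
Adiabatic: P₂ = P₁(V₁/V₂)^γ = 3.48×13.9^(7/5) = 138.6 bar.

adiabatic: 139 bar; isothermal: 48.4 bar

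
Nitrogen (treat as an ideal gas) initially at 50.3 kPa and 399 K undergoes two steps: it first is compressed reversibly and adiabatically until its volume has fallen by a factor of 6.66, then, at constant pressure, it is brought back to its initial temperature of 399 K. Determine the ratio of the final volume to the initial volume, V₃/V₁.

For a diatomic ideal gas γ = 7/5.
Adiabatic step: V₂/V₁ = 0.1502; T₂ = T₁·6.66^(2/5) = 851.8 K.
Isobaric step: V₃/V₂ = T₃/T₂ = 399/851.8.
V₃/V₁ = (V₂/V₁)(V₃/V₂) = 0.1502 × (399/851.8) = 0.07033.

V₃/V₁ ≈ 0.0703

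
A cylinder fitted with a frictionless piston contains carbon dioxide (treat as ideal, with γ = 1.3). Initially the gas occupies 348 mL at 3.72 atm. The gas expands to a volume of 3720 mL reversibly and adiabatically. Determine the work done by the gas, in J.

P₂ = P₁(V₁/V₂)^γ = 3.72×(348/3720)^(1.3) = 0.171 atm.
For a reversible adiabat, W_by_gas = (P₁V₁ − P₂V₂)/(γ−1).
W_by = (376900×0.000348 − 17320×0.00372) / (0.3) = 222.4 J.

W ≈ 222 J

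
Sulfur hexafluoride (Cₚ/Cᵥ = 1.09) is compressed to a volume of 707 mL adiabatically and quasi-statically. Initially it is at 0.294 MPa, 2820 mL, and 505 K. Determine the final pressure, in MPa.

Adiabatic: P₁V₁^γ = P₂V₂^γ ⇒ P₂ = P₁ (V₁/V₂)^γ.
P₂ = 0.294 × (2820/707)^(1.09) = 1.328 MPa.

P₂ ≈ 1.33 MPa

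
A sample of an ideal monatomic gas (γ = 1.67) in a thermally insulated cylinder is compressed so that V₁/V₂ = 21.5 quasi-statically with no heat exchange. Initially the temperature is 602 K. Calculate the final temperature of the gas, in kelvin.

Adiabatic: T₁V₁^(γ−1) = T₂V₂^(γ−1) ⇒ T₂ = T₁ (V₁/V₂)^(γ−1).
T₂ = 602 × 21.5^(0.67) = 4703 K.

T₂ ≈ 4700 K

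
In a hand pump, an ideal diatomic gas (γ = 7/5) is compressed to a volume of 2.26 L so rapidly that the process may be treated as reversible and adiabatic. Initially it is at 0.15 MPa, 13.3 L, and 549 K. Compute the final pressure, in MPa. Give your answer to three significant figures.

P₂ ≈ 1.79 MPa

Since PV^γ is constant along a reversible adiabat, P₂ = P₁ (V₁/V₂)^γ.
P₂ = 0.15 × (13.3/2.26)^(7/5) = 1.794 MPa.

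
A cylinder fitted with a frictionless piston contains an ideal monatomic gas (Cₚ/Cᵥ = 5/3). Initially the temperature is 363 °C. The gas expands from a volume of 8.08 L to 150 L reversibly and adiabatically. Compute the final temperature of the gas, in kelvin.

T₂ ≈ 90.7 K

Adiabatic: T₁V₁^(γ−1) = T₂V₂^(γ−1) ⇒ T₂ = T₁ (V₁/V₂)^(γ−1).
T₁ = 363 °C = 636.1 K.
T₂ = 636.1 × (8.08/150)^(2/3) = 90.73 K.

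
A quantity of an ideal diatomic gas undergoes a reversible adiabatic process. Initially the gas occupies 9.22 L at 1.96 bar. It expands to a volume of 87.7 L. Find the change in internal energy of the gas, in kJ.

γ = 7/5 for a diatomic ideal gas.
P₂ = P₁(V₁/V₂)^γ = 1.96×(9.22/87.7)^(7/5) = 0.08369 bar.
For a reversible adiabat, W_by_gas = (P₁V₁ − P₂V₂)/(γ−1).
W_by = (196000×0.00922 − 8369×0.0877) / (2/5) = 2683 J.
Q = 0 ⇒ ΔU = −W_by = -2683 J.

ΔU ≈ -2.68 kJ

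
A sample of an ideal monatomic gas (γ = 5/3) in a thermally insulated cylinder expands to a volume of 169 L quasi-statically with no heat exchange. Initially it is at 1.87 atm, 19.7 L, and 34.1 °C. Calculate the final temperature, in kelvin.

Adiabatic: T₁V₁^(γ−1) = T₂V₂^(γ−1) ⇒ T₂ = T₁ (V₁/V₂)^(γ−1).
T₁ = 34.1 °C = 307.2 K.
T₂ = 307.2 × (19.7/169)^(2/3) = 73.32 K.

T₂ ≈ 73.3 K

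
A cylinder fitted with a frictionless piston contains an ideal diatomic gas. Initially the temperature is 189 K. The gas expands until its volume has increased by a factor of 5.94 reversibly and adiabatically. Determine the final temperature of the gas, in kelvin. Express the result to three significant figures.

T₂ ≈ 92.7 K

Adiabatic: T₁V₁^(γ−1) = T₂V₂^(γ−1) ⇒ T₂ = T₁ (V₁/V₂)^(γ−1).
For a diatomic ideal gas γ = 7/5, so γ−1 = 2/5.
T₂ = 189 × (1/5.94)^(2/5) = 92.67 K.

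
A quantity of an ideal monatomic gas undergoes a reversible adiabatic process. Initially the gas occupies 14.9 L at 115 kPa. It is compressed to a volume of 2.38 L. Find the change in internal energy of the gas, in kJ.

γ = 5/3 for a monatomic ideal gas.
P₂ = P₁(V₁/V₂)^γ = 115×(14.9/2.38)^(5/3) = 2446 kPa.
For a reversible adiabat, W_by_gas = (P₁V₁ − P₂V₂)/(γ−1).
W_by = (115000×0.0149 − 2.446×10^6×0.00238) / (2/3) = -6160 J.
Q = 0 ⇒ ΔU = −W_by = 6160 J.

ΔU ≈ 6.16 kJ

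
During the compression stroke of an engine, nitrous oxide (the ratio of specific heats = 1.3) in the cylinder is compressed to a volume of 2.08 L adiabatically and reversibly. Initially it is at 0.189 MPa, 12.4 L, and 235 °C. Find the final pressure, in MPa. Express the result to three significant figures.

Adiabatic: P₁V₁^γ = P₂V₂^γ ⇒ P₂ = P₁ (V₁/V₂)^γ.
P₂ = 0.189 × (12.4/2.08)^(1.3) = 1.925 MPa.

P₂ ≈ 1.92 MPa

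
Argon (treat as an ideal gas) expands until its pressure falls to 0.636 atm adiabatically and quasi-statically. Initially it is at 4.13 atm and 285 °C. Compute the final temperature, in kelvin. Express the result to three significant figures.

Adiabatic: T₂/T₁ = (P₂/P₁)^((γ−1)/γ).
For a monatomic ideal gas γ = 5/3, so (γ−1)/γ = 2/5.
T₁ = 285 °C = 558.1 K.
T₂ = 558.1 × (0.636/4.13)^(2/5) = 264.1 K.

T₂ ≈ 264 K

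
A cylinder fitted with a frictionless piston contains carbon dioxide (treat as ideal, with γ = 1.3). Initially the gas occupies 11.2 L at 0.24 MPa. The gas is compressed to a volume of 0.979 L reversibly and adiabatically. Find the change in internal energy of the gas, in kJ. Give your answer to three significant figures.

ΔU ≈ 9.65 kJ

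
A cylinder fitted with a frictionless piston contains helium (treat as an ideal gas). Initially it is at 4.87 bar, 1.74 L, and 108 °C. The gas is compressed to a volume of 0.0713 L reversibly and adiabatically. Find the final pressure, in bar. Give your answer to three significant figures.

Adiabatic: P₁V₁^γ = P₂V₂^γ ⇒ P₂ = P₁ (V₁/V₂)^γ.
γ = 5/3 for a monatomic ideal gas.
P₂ = 4.87 × (1.74/0.0713)^(5/3) = 999.9 bar.

P₂ ≈ 1000 bar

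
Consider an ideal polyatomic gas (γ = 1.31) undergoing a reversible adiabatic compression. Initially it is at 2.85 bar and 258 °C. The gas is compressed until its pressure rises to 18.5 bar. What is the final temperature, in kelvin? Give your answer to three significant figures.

T₂ ≈ 827 K

Adiabatic: T₂/T₁ = (P₂/P₁)^((γ−1)/γ).
T₁ = 258 °C = 531.1 K.
T₂ = 531.1 × (18.5/2.85)^(0.237) = 826.9 K.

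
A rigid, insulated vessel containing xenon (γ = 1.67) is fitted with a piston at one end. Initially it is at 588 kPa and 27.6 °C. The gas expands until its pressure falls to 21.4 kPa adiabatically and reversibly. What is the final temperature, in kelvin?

T₂ ≈ 79.6 K

Adiabatic: T₂/T₁ = (P₂/P₁)^((γ−1)/γ).
T₁ = 27.6 °C = 300.8 K.
T₂ = 300.8 × (21.4/588)^(0.401) = 79.6 K.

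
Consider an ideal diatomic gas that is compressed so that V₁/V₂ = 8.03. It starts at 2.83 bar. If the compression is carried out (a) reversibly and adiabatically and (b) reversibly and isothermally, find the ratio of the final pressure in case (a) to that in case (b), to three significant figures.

For a diatomic ideal gas γ = 7/5.
Isothermal: P_b = P₁(V₁/V₂) = 2.83×8.03.
Adiabatic: P_a = P₁(V₁/V₂)^γ = 2.83×8.03^(7/5).
P_a/P_b = (V₁/V₂)^(γ−1) = 8.03^(2/5) = 2.301.

P_adiabatic / P_isothermal ≈ 2.30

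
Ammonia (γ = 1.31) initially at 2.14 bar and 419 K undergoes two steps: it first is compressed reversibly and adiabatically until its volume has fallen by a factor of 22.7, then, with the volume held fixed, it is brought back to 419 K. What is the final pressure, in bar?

P₃ ≈ 48.6 bar

Adiabatic step (PV^γ = const): P₂ = 2.14×22.7^(1.31) = 127.9 bar; T₂ = 419×22.7^(0.31) = 1103 K.
Isochoric: P₃ = P₂(T₃/T₂) = 127.9 × (419/1103) = 48.58 bar.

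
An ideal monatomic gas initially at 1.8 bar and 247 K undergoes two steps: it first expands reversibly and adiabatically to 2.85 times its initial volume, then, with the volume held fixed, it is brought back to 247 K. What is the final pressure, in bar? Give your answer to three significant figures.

P₃ ≈ 0.632 bar

For a monatomic ideal gas γ = 5/3.
Adiabatic step (PV^γ = const): P₂ = 1.8×(1/2.85)^(5/3) = 0.3142 bar; T₂ = 247×(1/2.85)^(2/3) = 122.9 K.
Isochoric: P₃ = P₂(T₃/T₂) = 0.3142 × (247/122.9) = 0.6316 bar.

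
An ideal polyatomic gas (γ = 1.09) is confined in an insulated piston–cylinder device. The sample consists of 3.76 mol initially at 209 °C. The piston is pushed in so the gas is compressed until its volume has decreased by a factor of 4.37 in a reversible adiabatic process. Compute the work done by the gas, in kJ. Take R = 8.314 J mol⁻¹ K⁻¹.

For a reversible adiabat TV^(γ−1) is constant, so T₂ = T₁ (V₁/V₂)^(γ−1).
T₁ = 209 °C = 482.1 K.
T₂ = 482.1 × 4.37^(0.09) = 550.6 K.
Q = 0, so ΔU = W_on_gas = nCᵥΔT with Cᵥ = R/(γ−1) = 92.38 J/(mol·K).
ΔU = 3.76 × 92.38 × (550.6 − 482.1) = 23770 J.
Work done by the gas = −ΔU = -23770 J.

W ≈ -23.8 kJ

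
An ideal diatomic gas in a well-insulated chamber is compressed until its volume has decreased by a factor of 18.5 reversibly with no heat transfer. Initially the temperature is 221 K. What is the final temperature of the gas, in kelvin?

For a reversible adiabat TV^(γ−1) is constant, so T₂ = T₁ (V₁/V₂)^(γ−1).
For a diatomic ideal gas γ = 7/5, so γ−1 = 2/5.
T₂ = 221 × 18.5^(2/5) = 710 K.

T₂ ≈ 710 K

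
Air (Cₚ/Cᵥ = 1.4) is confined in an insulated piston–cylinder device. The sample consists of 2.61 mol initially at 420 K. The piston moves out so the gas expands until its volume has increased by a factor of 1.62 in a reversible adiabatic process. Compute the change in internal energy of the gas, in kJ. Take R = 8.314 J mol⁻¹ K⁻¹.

ΔU ≈ -4.00 kJ

Adiabatic: T₁V₁^(γ−1) = T₂V₂^(γ−1) ⇒ T₂ = T₁ (V₁/V₂)^(γ−1).
T₂ = 420 × (1/1.62)^(0.4) = 346.3 K.
Q = 0, so ΔU = W_on_gas = nCᵥΔT with Cᵥ = R/(γ−1) = 20.79 J/(mol·K).
ΔU = 2.61 × 20.79 × (346.3 − 420) = -3999 J.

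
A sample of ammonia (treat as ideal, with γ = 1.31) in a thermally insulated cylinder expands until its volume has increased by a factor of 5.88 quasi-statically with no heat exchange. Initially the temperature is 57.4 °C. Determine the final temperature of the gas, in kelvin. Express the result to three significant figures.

T₂ ≈ 191 K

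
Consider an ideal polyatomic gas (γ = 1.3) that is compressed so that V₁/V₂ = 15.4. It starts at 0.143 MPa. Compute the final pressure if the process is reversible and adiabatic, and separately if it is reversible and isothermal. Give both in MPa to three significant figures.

adiabatic: 5.00 MPa; isothermal: 2.20 MPa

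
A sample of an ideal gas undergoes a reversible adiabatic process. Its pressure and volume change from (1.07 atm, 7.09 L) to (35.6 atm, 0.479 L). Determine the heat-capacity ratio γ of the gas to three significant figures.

γ ≈ 1.30

PV^γ = const ⇒ γ = ln(P₂/P₁) / ln(V₁/V₂).
γ = ln(35.6/1.07) / ln(7.09/0.479) = 1.301.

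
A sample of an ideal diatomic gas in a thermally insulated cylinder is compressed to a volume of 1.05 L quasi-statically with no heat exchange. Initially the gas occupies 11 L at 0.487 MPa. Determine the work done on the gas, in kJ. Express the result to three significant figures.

γ = 7/5 for a diatomic ideal gas.
P₂ = P₁(V₁/V₂)^γ = 0.487×(11/1.05)^(7/5) = 13.06 MPa.
For a reversible adiabat, W_by_gas = (P₁V₁ − P₂V₂)/(γ−1).
W_by = (487000×0.011 − 1.306×10^7×0.00105) / (2/5) = -20880 J.
W_on_gas = −W_by = 20880 J.

W ≈ 20.9 kJ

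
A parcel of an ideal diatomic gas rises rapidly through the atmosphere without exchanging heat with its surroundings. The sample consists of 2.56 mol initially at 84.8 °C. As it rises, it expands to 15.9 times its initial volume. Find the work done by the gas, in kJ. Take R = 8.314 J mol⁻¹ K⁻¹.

Adiabatic: T₁V₁^(γ−1) = T₂V₂^(γ−1) ⇒ T₂ = T₁ (V₁/V₂)^(γ−1).
γ = 7/5 for a diatomic ideal gas, so γ−1 = 2/5.
T₁ = 84.8 °C = 357.9 K.
T₂ = 357.9 × (1/15.9)^(2/5) = 118.4 K.
Q = 0, so ΔU = W_on_gas = nCᵥΔT with Cᵥ = R/(γ−1) = 20.79 J/(mol·K).
ΔU = 2.56 × 20.79 × (118.4 − 357.9) = -12750 J.
Work done by the gas = −ΔU = 12750 J.

W ≈ 12.7 kJ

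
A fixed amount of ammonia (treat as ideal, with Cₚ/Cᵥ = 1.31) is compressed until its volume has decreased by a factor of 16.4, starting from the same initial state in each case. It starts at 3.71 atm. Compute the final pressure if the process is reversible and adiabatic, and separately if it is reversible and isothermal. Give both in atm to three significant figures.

adiabatic: 145 atm; isothermal: 60.8 atm

Isothermal: P₂ = P₁(V₁/V₂) = 3.71×16.4 = 60.84 atm.
Adiabatic: P₂ = P₁(V₁/V₂)^γ = 3.71×16.4^(1.31) = 144.8 atm.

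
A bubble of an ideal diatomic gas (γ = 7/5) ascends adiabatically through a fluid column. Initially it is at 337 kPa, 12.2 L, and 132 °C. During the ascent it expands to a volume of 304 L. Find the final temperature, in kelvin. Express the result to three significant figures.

T₂ ≈ 112 K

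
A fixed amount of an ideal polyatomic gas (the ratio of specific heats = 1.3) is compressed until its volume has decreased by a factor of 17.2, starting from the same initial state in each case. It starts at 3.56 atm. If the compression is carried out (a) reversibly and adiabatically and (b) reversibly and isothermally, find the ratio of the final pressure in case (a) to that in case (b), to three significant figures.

P_adiabatic / P_isothermal ≈ 2.35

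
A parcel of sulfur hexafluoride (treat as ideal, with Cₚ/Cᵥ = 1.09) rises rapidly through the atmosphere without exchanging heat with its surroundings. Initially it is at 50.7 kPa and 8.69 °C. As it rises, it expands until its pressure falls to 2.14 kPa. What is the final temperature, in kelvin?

T₂ ≈ 217 K

Adiabatic: T₂/T₁ = (P₂/P₁)^((γ−1)/γ).
T₁ = 8.69 °C = 281.8 K.
T₂ = 281.8 × (2.14/50.7)^(0.0826) = 217 K.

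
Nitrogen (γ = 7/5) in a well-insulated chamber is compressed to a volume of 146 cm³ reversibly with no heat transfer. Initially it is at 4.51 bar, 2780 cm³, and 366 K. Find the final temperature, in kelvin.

T₂ ≈ 1190 K

Adiabatic: T₁V₁^(γ−1) = T₂V₂^(γ−1) ⇒ T₂ = T₁ (V₁/V₂)^(γ−1).
T₂ = 366 × (2780/146)^(2/5) = 1189 K.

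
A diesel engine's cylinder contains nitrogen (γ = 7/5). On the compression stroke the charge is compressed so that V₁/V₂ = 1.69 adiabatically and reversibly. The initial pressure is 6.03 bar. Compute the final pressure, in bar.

P₂ ≈ 12.6 bar

Since PV^γ is constant along a reversible adiabat, P₂ = P₁ (V₁/V₂)^γ.
P₂ = 6.03 × 1.69^(7/5) = 12.57 bar.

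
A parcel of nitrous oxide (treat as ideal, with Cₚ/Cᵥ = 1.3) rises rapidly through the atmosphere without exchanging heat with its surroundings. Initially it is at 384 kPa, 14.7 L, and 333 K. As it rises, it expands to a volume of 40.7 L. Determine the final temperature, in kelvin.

Adiabatic: T₁V₁^(γ−1) = T₂V₂^(γ−1) ⇒ T₂ = T₁ (V₁/V₂)^(γ−1).
T₂ = 333 × (14.7/40.7)^(0.3) = 245.3 K.

T₂ ≈ 245 K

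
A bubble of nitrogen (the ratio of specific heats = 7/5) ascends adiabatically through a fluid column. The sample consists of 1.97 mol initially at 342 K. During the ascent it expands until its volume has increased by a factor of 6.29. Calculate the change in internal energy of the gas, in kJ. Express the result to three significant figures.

For a reversible adiabat TV^(γ−1) is constant, so T₂ = T₁ (V₁/V₂)^(γ−1).
T₂ = 342 × (1/6.29)^(2/5) = 163.9 K.
Q = 0, so ΔU = W_on_gas = nCᵥΔT with Cᵥ = R/(γ−1) = 20.79 J/(mol·K).
ΔU = 1.97 × 20.79 × (163.9 − 342) = -7293 J.

ΔU ≈ -7.29 kJ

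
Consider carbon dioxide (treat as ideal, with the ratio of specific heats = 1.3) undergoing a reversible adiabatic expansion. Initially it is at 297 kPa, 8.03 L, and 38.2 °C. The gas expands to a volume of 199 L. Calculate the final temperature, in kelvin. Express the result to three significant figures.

T₂ ≈ 119 K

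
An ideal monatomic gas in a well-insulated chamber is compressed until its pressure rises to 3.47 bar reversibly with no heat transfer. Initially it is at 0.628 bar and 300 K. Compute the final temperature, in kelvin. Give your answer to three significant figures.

Adiabatic: T₂/T₁ = (P₂/P₁)^((γ−1)/γ).
For a monatomic ideal gas γ = 5/3, so (γ−1)/γ = 2/5.
T₂ = 300 × (3.47/0.628)^(2/5) = 594.4 K.

T₂ ≈ 594 K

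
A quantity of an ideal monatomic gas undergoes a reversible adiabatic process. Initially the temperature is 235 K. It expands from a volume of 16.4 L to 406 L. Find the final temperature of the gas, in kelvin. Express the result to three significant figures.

T₂ ≈ 27.7 K

For a reversible adiabat TV^(γ−1) is constant, so T₂ = T₁ (V₁/V₂)^(γ−1).
For a monatomic ideal gas γ = 5/3, so γ−1 = 2/3.
T₂ = 235 × (16.4/406)^(2/3) = 27.67 K.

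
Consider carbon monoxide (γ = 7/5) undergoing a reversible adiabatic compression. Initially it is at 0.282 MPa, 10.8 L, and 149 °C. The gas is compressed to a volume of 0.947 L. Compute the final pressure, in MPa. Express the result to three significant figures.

P₂ ≈ 8.51 MPa

Adiabatic: P₁V₁^γ = P₂V₂^γ ⇒ P₂ = P₁ (V₁/V₂)^γ.
P₂ = 0.282 × (10.8/0.947)^(7/5) = 8.514 MPa.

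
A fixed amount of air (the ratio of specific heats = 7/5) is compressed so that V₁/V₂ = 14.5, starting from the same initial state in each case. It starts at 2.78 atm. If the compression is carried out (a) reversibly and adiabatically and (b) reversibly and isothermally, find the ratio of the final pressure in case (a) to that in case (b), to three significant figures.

P_adiabatic / P_isothermal ≈ 2.91

Isothermal: P_b = P₁(V₁/V₂) = 2.78×14.5.
Adiabatic: P_a = P₁(V₁/V₂)^γ = 2.78×14.5^(7/5).
P_a/P_b = (V₁/V₂)^(γ−1) = 14.5^(2/5) = 2.914.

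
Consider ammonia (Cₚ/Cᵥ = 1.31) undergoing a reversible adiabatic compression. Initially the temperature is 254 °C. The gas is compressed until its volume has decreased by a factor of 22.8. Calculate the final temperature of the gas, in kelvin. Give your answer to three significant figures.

T₂ ≈ 1390 K

Adiabatic: T₁V₁^(γ−1) = T₂V₂^(γ−1) ⇒ T₂ = T₁ (V₁/V₂)^(γ−1).
T₁ = 254 °C = 527.1 K.
T₂ = 527.1 × 22.8^(0.31) = 1390 K.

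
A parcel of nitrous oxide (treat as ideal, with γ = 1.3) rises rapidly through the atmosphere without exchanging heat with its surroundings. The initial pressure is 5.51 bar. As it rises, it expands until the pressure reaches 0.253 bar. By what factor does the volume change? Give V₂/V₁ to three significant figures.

From PV^γ = const, V₂/V₁ = (P₁/P₂)^(1/γ).
V₂/V₁ = (5.51/0.253)^(0.769) = 10.7.

V₂/V₁ ≈ 10.7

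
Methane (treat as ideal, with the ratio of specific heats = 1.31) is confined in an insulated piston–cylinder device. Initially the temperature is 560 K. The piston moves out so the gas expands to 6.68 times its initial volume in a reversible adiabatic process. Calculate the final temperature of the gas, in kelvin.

Adiabatic: T₁V₁^(γ−1) = T₂V₂^(γ−1) ⇒ T₂ = T₁ (V₁/V₂)^(γ−1).
T₂ = 560 × (1/6.68)^(0.31) = 310.8 K.

T₂ ≈ 311 K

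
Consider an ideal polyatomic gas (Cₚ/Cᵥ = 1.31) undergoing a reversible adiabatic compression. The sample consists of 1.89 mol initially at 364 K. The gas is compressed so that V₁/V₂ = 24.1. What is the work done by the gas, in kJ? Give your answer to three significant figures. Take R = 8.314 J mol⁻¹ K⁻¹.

W ≈ -31.0 kJ

For a reversible adiabat TV^(γ−1) is constant, so T₂ = T₁ (V₁/V₂)^(γ−1).
T₂ = 364 × 24.1^(0.31) = 976.2 K.
Q = 0, so ΔU = W_on_gas = nCᵥΔT with Cᵥ = R/(γ−1) = 26.82 J/(mol·K).
ΔU = 1.89 × 26.82 × (976.2 − 364) = 31030 J.
Work done by the gas = −ΔU = -31030 J.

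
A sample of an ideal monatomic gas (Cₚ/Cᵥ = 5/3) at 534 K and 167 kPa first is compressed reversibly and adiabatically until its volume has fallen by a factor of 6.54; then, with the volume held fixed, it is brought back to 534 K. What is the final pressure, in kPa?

Adiabatic step (PV^γ = const): P₂ = 167×6.54^(5/3) = 3820 kPa; T₂ = 534×6.54^(2/3) = 1867 K.
Isochoric: P₃ = P₂(T₃/T₂) = 3820 × (534/1867) = 1092 kPa.

P₃ ≈ 1090 kPa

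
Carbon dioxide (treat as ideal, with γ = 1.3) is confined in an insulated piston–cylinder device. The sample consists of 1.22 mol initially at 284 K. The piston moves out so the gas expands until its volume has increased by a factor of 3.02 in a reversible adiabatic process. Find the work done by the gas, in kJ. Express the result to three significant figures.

Adiabatic: T₁V₁^(γ−1) = T₂V₂^(γ−1) ⇒ T₂ = T₁ (V₁/V₂)^(γ−1).
T₂ = 284 × (1/3.02)^(0.3) = 203.9 K.
Q = 0, so ΔU = W_on_gas = nCᵥΔT with Cᵥ = R/(γ−1) = 27.71 J/(mol·K).
ΔU = 1.22 × 27.71 × (203.9 − 284) = -2710 J.
Work done by the gas = −ΔU = 2710 J.

W ≈ 2.71 kJ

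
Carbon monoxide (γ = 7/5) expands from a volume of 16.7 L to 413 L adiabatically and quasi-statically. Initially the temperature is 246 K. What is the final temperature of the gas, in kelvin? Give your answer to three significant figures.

T₂ ≈ 68.2 K

For a reversible adiabat TV^(γ−1) is constant, so T₂ = T₁ (V₁/V₂)^(γ−1).
T₂ = 246 × (16.7/413)^(2/5) = 68.18 K.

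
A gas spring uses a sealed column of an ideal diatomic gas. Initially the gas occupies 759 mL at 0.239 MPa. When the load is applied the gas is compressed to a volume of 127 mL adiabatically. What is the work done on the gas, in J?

W ≈ 474 J

γ = 7/5 for a diatomic ideal gas.
P₂ = P₁(V₁/V₂)^γ = 0.239×(759/127)^(7/5) = 2.92 MPa.
For a reversible adiabat, W_by_gas = (P₁V₁ − P₂V₂)/(γ−1).
W_by = (239000×0.000759 − 2.92×10^6×0.000127) / (2/5) = -473.7 J.
W_on_gas = −W_by = 473.7 J.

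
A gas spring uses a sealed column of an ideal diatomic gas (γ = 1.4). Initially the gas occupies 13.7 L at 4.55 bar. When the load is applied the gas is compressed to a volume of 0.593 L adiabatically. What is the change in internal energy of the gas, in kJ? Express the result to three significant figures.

ΔU ≈ 39.1 kJ

P₂ = P₁(V₁/V₂)^γ = 4.55×(13.7/0.593)^(1.4) = 369.1 bar.
For a reversible adiabat, W_by_gas = (P₁V₁ − P₂V₂)/(γ−1).
W_by = (455000×0.0137 − 3.691×10^7×0.000593) / (0.4) = -39140 J.
Q = 0 ⇒ ΔU = −W_by = 39140 J.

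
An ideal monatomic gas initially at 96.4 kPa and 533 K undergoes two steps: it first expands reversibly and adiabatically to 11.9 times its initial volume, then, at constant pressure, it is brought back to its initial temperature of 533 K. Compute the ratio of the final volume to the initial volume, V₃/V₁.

V₃/V₁ ≈ 62.0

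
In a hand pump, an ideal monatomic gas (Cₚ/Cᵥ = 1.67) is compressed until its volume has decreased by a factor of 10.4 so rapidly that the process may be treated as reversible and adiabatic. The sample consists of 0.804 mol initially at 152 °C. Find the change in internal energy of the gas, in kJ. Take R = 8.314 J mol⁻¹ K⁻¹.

ΔU ≈ 16.1 kJ

For a reversible adiabat TV^(γ−1) is constant, so T₂ = T₁ (V₁/V₂)^(γ−1).
T₁ = 152 °C = 425.1 K.
T₂ = 425.1 × 10.4^(0.67) = 2042 K.
Q = 0, so ΔU = W_on_gas = nCᵥΔT with Cᵥ = R/(γ−1) = 12.41 J/(mol·K).
ΔU = 0.804 × 12.41 × (2042 − 425.1) = 16130 J.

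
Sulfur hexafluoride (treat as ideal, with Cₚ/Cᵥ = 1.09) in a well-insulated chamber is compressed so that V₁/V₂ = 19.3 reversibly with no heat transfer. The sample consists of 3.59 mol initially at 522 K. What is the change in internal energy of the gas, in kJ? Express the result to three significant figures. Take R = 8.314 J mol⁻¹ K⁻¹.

ΔU ≈ 52.8 kJ

Adiabatic: T₁V₁^(γ−1) = T₂V₂^(γ−1) ⇒ T₂ = T₁ (V₁/V₂)^(γ−1).
T₂ = 522 × 19.3^(0.09) = 681.4 K.
Q = 0, so ΔU = W_on_gas = nCᵥΔT with Cᵥ = R/(γ−1) = 92.38 J/(mol·K).
ΔU = 3.59 × 92.38 × (681.4 − 522) = 52850 J.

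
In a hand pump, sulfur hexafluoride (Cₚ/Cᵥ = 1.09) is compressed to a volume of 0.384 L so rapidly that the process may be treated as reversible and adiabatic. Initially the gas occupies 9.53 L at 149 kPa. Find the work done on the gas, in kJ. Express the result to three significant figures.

W ≈ 5.29 kJ

P₂ = P₁(V₁/V₂)^γ = 149×(9.53/0.384)^(1.09) = 4937 kPa.
For a reversible adiabat, W_by_gas = (P₁V₁ − P₂V₂)/(γ−1).
W_by = (149000×0.00953 − 4.937×10^6×0.000384) / (0.09) = -5288 J.
W_on_gas = −W_by = 5288 J.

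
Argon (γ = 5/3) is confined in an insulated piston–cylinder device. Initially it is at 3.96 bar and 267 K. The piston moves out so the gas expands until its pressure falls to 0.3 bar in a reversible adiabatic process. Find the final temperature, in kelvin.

Adiabatic: T₂/T₁ = (P₂/P₁)^((γ−1)/γ).
T₂ = 267 × (0.3/3.96)^(2/5) = 95.12 K.

T₂ ≈ 95.1 K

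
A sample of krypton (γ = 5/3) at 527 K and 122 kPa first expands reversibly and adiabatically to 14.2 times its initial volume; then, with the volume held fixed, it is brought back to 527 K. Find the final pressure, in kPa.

Adiabatic step (PV^γ = const): P₂ = 122×(1/14.2)^(5/3) = 1.465 kPa; T₂ = 527×(1/14.2)^(2/3) = 89.87 K.
Isochoric: P₃ = P₂(T₃/T₂) = 1.465 × (527/89.87) = 8.592 kPa.

P₃ ≈ 8.59 kPa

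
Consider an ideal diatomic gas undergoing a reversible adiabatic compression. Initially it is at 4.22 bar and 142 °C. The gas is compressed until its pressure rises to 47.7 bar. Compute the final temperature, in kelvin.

T₂ ≈ 830 K

Along an adiabat T P^((1−γ)/γ) is constant, so T₂ = T₁ (P₂/P₁)^((γ−1)/γ).
For a diatomic ideal gas γ = 7/5, so (γ−1)/γ = 2/7.
T₁ = 142 °C = 415.1 K.
T₂ = 415.1 × (47.7/4.22)^(2/7) = 830.1 K.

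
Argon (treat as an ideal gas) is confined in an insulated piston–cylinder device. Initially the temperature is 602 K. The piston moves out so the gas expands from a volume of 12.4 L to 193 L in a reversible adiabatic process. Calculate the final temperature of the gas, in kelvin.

T₂ ≈ 96.6 K

Adiabatic: T₁V₁^(γ−1) = T₂V₂^(γ−1) ⇒ T₂ = T₁ (V₁/V₂)^(γ−1).
For a monatomic ideal gas γ = 5/3, so γ−1 = 2/3.
T₂ = 602 × (12.4/193)^(2/3) = 96.57 K.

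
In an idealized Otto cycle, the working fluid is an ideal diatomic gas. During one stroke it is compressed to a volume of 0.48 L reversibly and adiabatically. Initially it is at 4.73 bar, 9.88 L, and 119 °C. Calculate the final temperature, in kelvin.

Adiabatic: T₁V₁^(γ−1) = T₂V₂^(γ−1) ⇒ T₂ = T₁ (V₁/V₂)^(γ−1).
γ = 7/5 for a diatomic ideal gas.
T₁ = 119 °C = 392.1 K.
T₂ = 392.1 × (9.88/0.48)^(2/5) = 1315 K.

T₂ ≈ 1310 K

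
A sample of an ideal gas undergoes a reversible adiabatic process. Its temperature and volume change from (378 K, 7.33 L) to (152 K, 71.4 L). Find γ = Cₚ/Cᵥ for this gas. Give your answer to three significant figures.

γ ≈ 1.40

TV^(γ−1) = const ⇒ γ − 1 = ln(T₂/T₁) / ln(V₁/V₂).
γ = 1 + ln(152/378) / ln(7.33/71.4) = 1.4.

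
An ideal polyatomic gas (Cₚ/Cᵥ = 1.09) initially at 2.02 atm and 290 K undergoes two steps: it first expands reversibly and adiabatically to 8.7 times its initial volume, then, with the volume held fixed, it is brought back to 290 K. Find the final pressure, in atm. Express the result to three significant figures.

P₃ ≈ 0.232 atm

Adiabatic step (PV^γ = const): P₂ = 2.02×(1/8.7)^(1.09) = 0.1911 atm; T₂ = 290×(1/8.7)^(0.09) = 238.7 K.
Isochoric: P₃ = P₂(T₃/T₂) = 0.1911 × (290/238.7) = 0.2322 atm.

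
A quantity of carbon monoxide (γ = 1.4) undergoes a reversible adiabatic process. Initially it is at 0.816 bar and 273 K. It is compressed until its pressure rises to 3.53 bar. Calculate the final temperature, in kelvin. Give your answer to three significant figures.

Adiabatic: T₂/T₁ = (P₂/P₁)^((γ−1)/γ).
T₂ = 273 × (3.53/0.816)^(0.286) = 414.9 K.

T₂ ≈ 415 K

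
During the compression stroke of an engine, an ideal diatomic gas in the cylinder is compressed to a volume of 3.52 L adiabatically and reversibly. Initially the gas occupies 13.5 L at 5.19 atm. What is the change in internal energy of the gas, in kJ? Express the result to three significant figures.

ΔU ≈ 12.6 kJ

γ = 7/5 for a diatomic ideal gas.
P₂ = P₁(V₁/V₂)^γ = 5.19×(13.5/3.52)^(7/5) = 34.08 atm.
For a reversible adiabat, W_by_gas = (P₁V₁ − P₂V₂)/(γ−1).
W_by = (525900×0.0135 − 3.453×10^6×0.00352) / (2/5) = -12640 J.
Q = 0 ⇒ ΔU = −W_by = 12640 J.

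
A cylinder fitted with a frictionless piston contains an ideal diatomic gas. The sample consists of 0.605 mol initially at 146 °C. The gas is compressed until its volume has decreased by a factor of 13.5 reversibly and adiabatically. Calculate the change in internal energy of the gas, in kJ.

For a reversible adiabat TV^(γ−1) is constant, so T₂ = T₁ (V₁/V₂)^(γ−1).
γ = 7/5 for a diatomic ideal gas, so γ−1 = 2/5.
T₁ = 146 °C = 419.1 K.
T₂ = 419.1 × 13.5^(2/5) = 1187 K.
Q = 0, so ΔU = W_on_gas = nCᵥΔT with Cᵥ = R/(γ−1) = 20.79 J/(mol·K).
ΔU = 0.605 × 20.79 × (1187 − 419.1) = 9657 J.

ΔU ≈ 9.66 kJ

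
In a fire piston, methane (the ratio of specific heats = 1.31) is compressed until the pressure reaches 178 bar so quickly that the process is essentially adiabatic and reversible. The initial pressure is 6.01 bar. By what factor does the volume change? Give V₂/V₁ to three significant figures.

From PV^γ = const, V₂/V₁ = (P₁/P₂)^(1/γ).
V₂/V₁ = (6.01/178)^(0.763) = 0.07528.

V₂/V₁ ≈ 0.0753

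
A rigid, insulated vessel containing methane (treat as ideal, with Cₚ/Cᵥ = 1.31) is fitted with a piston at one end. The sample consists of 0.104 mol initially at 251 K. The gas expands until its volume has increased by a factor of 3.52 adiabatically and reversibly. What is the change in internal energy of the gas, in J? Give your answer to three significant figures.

Adiabatic: T₁V₁^(γ−1) = T₂V₂^(γ−1) ⇒ T₂ = T₁ (V₁/V₂)^(γ−1).
T₂ = 251 × (1/3.52)^(0.31) = 169.9 K.
Q = 0, so ΔU = W_on_gas = nCᵥΔT with Cᵥ = R/(γ−1) = 26.82 J/(mol·K).
ΔU = 0.104 × 26.82 × (169.9 − 251) = -226.1 J.

ΔU ≈ -226 J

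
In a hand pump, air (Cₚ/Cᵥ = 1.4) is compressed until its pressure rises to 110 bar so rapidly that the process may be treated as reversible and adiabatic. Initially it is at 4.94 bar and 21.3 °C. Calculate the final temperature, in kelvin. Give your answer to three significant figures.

Along an adiabat T P^((1−γ)/γ) is constant, so T₂ = T₁ (P₂/P₁)^((γ−1)/γ).
T₁ = 21.3 °C = 294.4 K.
T₂ = 294.4 × (110/4.94)^(0.286) = 714.6 K.

T₂ ≈ 715 K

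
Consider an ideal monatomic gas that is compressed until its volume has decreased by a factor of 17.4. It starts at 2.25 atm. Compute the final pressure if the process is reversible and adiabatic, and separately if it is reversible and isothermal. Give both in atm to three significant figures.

For a monatomic ideal gas γ = 5/3.
Isothermal: P₂ = P₁(V₁/V₂) = 2.25×17.4 = 39.15 atm.
Adiabatic: P₂ = P₁(V₁/V₂)^γ = 2.25×17.4^(5/3) = 262.9 atm.

adiabatic: 263 atm; isothermal: 39.1 atm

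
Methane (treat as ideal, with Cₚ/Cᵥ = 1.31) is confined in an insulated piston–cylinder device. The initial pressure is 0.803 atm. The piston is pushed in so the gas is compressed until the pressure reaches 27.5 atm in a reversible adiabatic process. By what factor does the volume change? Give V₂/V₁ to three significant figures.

V₂/V₁ ≈ 0.0674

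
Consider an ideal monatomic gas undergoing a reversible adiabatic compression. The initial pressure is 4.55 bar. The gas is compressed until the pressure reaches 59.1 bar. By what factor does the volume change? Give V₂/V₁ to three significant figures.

V₂/V₁ ≈ 0.215

From PV^γ = const, V₂/V₁ = (P₁/P₂)^(1/γ).
For a monatomic ideal gas γ = 5/3.
V₂/V₁ = (4.55/59.1)^(3/5) = 0.2147.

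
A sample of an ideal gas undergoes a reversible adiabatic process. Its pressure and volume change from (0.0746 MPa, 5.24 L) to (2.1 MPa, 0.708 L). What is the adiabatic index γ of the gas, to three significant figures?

γ ≈ 1.67

PV^γ = const ⇒ γ = ln(P₂/P₁) / ln(V₁/V₂).
γ = ln(2.1/0.0746) / ln(5.24/0.708) = 1.667.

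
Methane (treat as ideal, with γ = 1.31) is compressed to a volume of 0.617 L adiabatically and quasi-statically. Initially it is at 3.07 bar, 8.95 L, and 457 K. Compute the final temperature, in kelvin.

For a reversible adiabat TV^(γ−1) is constant, so T₂ = T₁ (V₁/V₂)^(γ−1).
T₂ = 457 × (8.95/0.617)^(0.31) = 1047 K.

T₂ ≈ 1050 K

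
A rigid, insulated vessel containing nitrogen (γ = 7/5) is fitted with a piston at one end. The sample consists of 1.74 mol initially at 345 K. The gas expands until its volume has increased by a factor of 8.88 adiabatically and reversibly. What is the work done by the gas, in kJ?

Adiabatic: T₁V₁^(γ−1) = T₂V₂^(γ−1) ⇒ T₂ = T₁ (V₁/V₂)^(γ−1).
T₂ = 345 × (1/8.88)^(2/5) = 144 K.
Q = 0, so ΔU = W_on_gas = nCᵥΔT with Cᵥ = R/(γ−1) = 20.79 J/(mol·K).
ΔU = 1.74 × 20.79 × (144 − 345) = -7268 J.
Work done by the gas = −ΔU = 7268 J.

W ≈ 7.27 kJ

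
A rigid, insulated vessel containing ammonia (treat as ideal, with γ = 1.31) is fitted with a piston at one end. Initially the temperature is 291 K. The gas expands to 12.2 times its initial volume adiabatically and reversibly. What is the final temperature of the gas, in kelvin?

T₂ ≈ 134 K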